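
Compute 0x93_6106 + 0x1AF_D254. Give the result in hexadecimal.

0x243335A

Add column by column in base 16, right to left:
  6+4 = A
  0+5 = 5
  1+2 = 3
  6+D = 3 carry 1
  3+F+1 = 3 carry 1
  9+A+1 = 4 carry 1
  0+1+1 = 2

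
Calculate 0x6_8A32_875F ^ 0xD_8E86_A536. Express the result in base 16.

0xB04B42269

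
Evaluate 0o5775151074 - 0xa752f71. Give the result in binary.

0b100101011111111010001011001011

0o5775151074 = 0b101111111101001101001000111100 in binary.
0xa752f71 = 0b1010011101010010111101110001 in binary.
Subtract column by column in base 2:
  0-1 → 1 (borrow)
  0-0-1 → 1 (borrow)
  1-0-1 → 0
  1-0 → 1
  1-1 → 0
  1-1 → 0
  0-1 → 1 (borrow)
  0-0-1 → 1 (borrow)
  0-1-1 → 0 (borrow)
  1-1-1 → 1 (borrow)
  0-1-1 → 0 (borrow)
  0-1-1 → 0 (borrow)
  1-0-1 → 0
  0-1 → 1 (borrow)
  1-0-1 → 0
  1-0 → 1
  0-1 → 1 (borrow)
  0-0-1 → 1 (borrow)
  1-1-1 → 1 (borrow)
  0-0-1 → 1 (borrow)
  1-1-1 → 1 (borrow)
  1-1-1 → 1 (borrow)
  1-1-1 → 1 (borrow)
  1-0-1 → 0
  1-0 → 1
  1-1 → 0
  1-0 → 1
  1-1 → 0
  0-0 → 0
  1-0 → 1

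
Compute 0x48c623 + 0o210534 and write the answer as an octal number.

0o22353577

0x48c623 = 0o22143043 in octal.
Add column by column in base 8, right to left:
  3+4 = 7
  4+3 = 7
  0+5 = 5
  3+0 = 3
  4+1 = 5
  1+2 = 3
  2+0 = 2
  2+0 = 2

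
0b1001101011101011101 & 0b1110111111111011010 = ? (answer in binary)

0b1000101011101011000

AND bit by bit (1 only where both bits are 1):
  1001101011101011101
& 1110111111111011010
= 1000101011101011000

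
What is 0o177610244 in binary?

0b1111111110001000010100100

Each octal digit is 3 bits: 1=001 7=111 7=111 6=110 1=001 0=000 2=010 4=100 4=100.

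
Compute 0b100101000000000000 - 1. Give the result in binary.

0b100100111111111111

The trailing 12 digits are 0, so subtracting 1 borrows through: they become 1 and the next digit up decrements.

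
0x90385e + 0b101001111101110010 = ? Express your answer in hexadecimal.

0b101001111101110010 = 0x29f72 in hexadecimal.
Add column by column in base 16, right to left:
  e+2 = 0 carry 1
  5+7+1 = d
  8+f = 7 carry 1
  3+9+1 = d
  0+2 = 2
  9+0 = 9

0x92d7d0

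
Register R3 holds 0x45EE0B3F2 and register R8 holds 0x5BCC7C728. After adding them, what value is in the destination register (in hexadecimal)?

0xA1BA87B1A

Add column by column in base 16, right to left:
  2+8 = A
  F+2 = 1 carry 1
  3+7+1 = B
  B+C = 7 carry 1
  0+7+1 = 8
  E+C = A carry 1
  E+C+1 = B carry 1
  5+B+1 = 1 carry 1
  4+5+1 = A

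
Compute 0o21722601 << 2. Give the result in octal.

0o107513004

2 bits is not a whole number of base-8 digits; in binary: 10001111010010110000001 << 2 = 1000111101001011000000100.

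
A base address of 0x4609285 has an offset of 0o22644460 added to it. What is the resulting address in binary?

0b100101010111101101110110101

0x4609285 = 0b100011000001001001010000101 in binary.
0o22644460 = 0b10010110100100100110000 in binary.
Add column by column in base 2, right to left:
  1+0 = 1
  0+0 = 0
  1+0 = 1
  0+0 = 0
  0+1 = 1
  0+1 = 1
  0+0 = 0
  1+0 = 1
  0+1 = 1
  1+0 = 1
  0+0 = 0
  0+1 = 1
  1+0 = 1
  0+0 = 0
  0+1 = 1
  1+0 = 1
  0+1 = 1
  0+1 = 1
  0+0 = 0
  0+1 = 1
  0+0 = 0
  1+0 = 1
  1+1 = 0 carry 1
  0+0+1 = 1
  0+0 = 0
  0+0 = 0
  1+0 = 1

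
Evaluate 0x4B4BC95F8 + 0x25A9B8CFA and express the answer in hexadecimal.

0x70F5822F2

Add column by column in base 16, right to left:
  8+A = 2 carry 1
  F+F+1 = F carry 1
  5+C+1 = 2 carry 1
  9+8+1 = 2 carry 1
  C+B+1 = 8 carry 1
  B+9+1 = 5 carry 1
  4+A+1 = F
  B+5 = 0 carry 1
  4+2+1 = 7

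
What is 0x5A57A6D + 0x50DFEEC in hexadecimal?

0xAB37959

Add column by column in base 16, right to left:
  D+C = 9 carry 1
  6+E+1 = 5 carry 1
  A+E+1 = 9 carry 1
  7+F+1 = 7 carry 1
  5+D+1 = 3 carry 1
  A+0+1 = B
  5+5 = A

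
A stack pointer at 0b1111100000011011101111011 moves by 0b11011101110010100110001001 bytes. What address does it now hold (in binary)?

Add column by column in base 2, right to left:
  1+1 = 0 carry 1
  1+0+1 = 0 carry 1
  0+0+1 = 1
  1+1 = 0 carry 1
  1+0+1 = 0 carry 1
  1+0+1 = 0 carry 1
  1+0+1 = 0 carry 1
  0+1+1 = 0 carry 1
  1+1+1 = 1 carry 1
  1+0+1 = 0 carry 1
  1+0+1 = 0 carry 1
  0+1+1 = 0 carry 1
  1+0+1 = 0 carry 1
  1+1+1 = 1 carry 1
  0+0+1 = 1
  0+0 = 0
  0+1 = 1
  0+1 = 1
  0+1 = 1
  0+0 = 0
  1+1 = 0 carry 1
  1+1+1 = 1 carry 1
  1+1+1 = 1 carry 1
  1+0+1 = 0 carry 1
  1+1+1 = 1 carry 1
  0+1+1 = 0 carry 1
  final carry 1

0b101011001110110000100000100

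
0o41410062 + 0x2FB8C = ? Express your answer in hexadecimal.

0o41410062 = 0x861032 in hexadecimal.
Add column by column in base 16, right to left:
  2+C = E
  3+8 = B
  0+B = B
  1+F = 0 carry 1
  6+2+1 = 9
  8+0 = 8

0x890BBE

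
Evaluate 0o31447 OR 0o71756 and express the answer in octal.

OR each oct digit independently (no carries):
  3|7=7, 1|1=1, 4|7=7, 4|5=5, 7|6=7

0o71757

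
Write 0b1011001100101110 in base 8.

Group the bits in threes: 001 011 001 100 101 110 → 131456.

0o131456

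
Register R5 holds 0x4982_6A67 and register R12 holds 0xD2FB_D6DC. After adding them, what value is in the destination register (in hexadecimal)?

0x11C7E4143

Add column by column in base 16, right to left:
  7+C = 3 carry 1
  6+D+1 = 4 carry 1
  A+6+1 = 1 carry 1
  6+D+1 = 4 carry 1
  2+B+1 = E
  8+F = 7 carry 1
  9+2+1 = C
  4+D = 1 carry 1
  final carry 1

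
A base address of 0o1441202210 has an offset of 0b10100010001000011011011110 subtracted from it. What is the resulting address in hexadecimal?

0o1441202210 = 0xC850488 in hexadecimal.
0b10100010001000011011011110 = 0x28886DE in hexadecimal.
Subtract column by column in base 16:
  8-E → A (borrow)
  8-D-1 → A (borrow)
  4-6-1 → D (borrow)
  0-8-1 → 7 (borrow)
  5-8-1 → C (borrow)
  8-8-1 → F (borrow)
  C-2-1 → 9

0x9FC7DAA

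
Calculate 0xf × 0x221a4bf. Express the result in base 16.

Multiply each base-16 digit by 15, carrying:
  f×15 = 225 → write 1 carry 14
  b×15+14 = 179 → write 3 carry 11
  4×15+11 = 71 → write 7 carry 4
  a×15+4 = 154 → write a carry 9
  1×15+9 = 24 → write 8 carry 1
  2×15+1 = 31 → write f carry 1
  2×15+1 = 31 → write f carry 1
  remaining carry: 1

0x1ff8a731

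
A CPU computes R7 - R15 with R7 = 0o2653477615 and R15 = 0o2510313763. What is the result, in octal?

Subtract column by column in base 8:
  5-3 → 2
  1-6 → 3 (borrow)
  6-7-1 → 6 (borrow)
  7-3-1 → 3
  7-1 → 6
  4-3 → 1
  3-0 → 3
  5-1 → 4
  6-5 → 1
  2-2 → 0

0o143163632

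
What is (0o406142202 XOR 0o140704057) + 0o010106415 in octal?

First 0o406142202 XOR 0o140704057 = 0o546646255.
Add column by column in base 8, right to left:
  5+5 = 2 carry 1
  5+1+1 = 7
  2+4 = 6
  6+6 = 4 carry 1
  4+0+1 = 5
  6+1 = 7
  6+0 = 6
  4+1 = 5
  5+0 = 5

0o556754672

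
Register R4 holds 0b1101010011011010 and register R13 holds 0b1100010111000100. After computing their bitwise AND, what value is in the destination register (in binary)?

AND bit by bit (1 only where both bits are 1):
  1101010011011010
& 1100010111000100
= 1100010011000000

0b1100010011000000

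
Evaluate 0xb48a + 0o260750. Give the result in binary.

0b100001011001110010

0xb48a = 0b1011010010001010 in binary.
0o260750 = 0b10110000111101000 in binary.
Add column by column in base 2, right to left:
  0+0 = 0
  1+0 = 1
  0+0 = 0
  1+1 = 0 carry 1
  0+0+1 = 1
  0+1 = 1
  0+1 = 1
  1+1 = 0 carry 1
  0+1+1 = 0 carry 1
  0+0+1 = 1
  1+0 = 1
  0+0 = 0
  1+0 = 1
  1+1 = 0 carry 1
  0+1+1 = 0 carry 1
  1+0+1 = 0 carry 1
  0+1+1 = 0 carry 1
  final carry 1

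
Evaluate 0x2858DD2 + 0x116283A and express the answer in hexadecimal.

0x39BB60C

Add column by column in base 16, right to left:
  2+A = C
  D+3 = 0 carry 1
  D+8+1 = 6 carry 1
  8+2+1 = B
  5+6 = B
  8+1 = 9
  2+1 = 3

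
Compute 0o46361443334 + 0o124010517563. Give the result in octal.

0o172372163117

Add column by column in base 8, right to left:
  4+3 = 7
  3+6 = 1 carry 1
  3+5+1 = 1 carry 1
  3+7+1 = 3 carry 1
  4+1+1 = 6
  4+5 = 1 carry 1
  1+0+1 = 2
  6+1 = 7
  3+0 = 3
  6+4 = 2 carry 1
  4+2+1 = 7
  0+1 = 1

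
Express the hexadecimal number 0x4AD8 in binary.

0b100101011011000

Expand each hex digit to 4 bits: 4=0100 A=1010 D=1101 8=1000.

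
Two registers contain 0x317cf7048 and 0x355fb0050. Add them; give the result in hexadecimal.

0x66dca7098

Add column by column in base 16, right to left:
  8+0 = 8
  4+5 = 9
  0+0 = 0
  7+0 = 7
  f+b = a carry 1
  c+f+1 = c carry 1
  7+5+1 = d
  1+5 = 6
  3+3 = 6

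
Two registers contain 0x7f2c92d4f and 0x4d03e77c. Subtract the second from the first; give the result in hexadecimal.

0x7a5c545d3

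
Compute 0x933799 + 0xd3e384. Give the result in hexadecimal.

Add column by column in base 16, right to left:
  9+4 = d
  9+8 = 1 carry 1
  7+3+1 = b
  3+e = 1 carry 1
  3+3+1 = 7
  9+d = 6 carry 1
  final carry 1

0x1671b1d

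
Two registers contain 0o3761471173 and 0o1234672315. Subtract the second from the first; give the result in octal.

0o2524576656

Subtract column by column in base 8:
  3-5 → 6 (borrow)
  7-1-1 → 5
  1-3 → 6 (borrow)
  1-2-1 → 6 (borrow)
  7-7-1 → 7 (borrow)
  4-6-1 → 5 (borrow)
  1-4-1 → 4 (borrow)
  6-3-1 → 2
  7-2 → 5
  3-1 → 2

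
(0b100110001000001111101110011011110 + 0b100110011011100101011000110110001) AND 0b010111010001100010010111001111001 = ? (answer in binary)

Add column by column in base 2, right to left:
  0+1 = 1
  1+0 = 1
  1+0 = 1
  1+0 = 1
  1+1 = 0 carry 1
  0+1+1 = 0 carry 1
  1+0+1 = 0 carry 1
  1+1+1 = 1 carry 1
  0+1+1 = 0 carry 1
  0+0+1 = 1
  1+0 = 1
  1+0 = 1
  1+1 = 0 carry 1
  0+1+1 = 0 carry 1
  1+0+1 = 0 carry 1
  1+1+1 = 1 carry 1
  1+0+1 = 0 carry 1
  1+1+1 = 1 carry 1
  1+0+1 = 0 carry 1
  0+0+1 = 1
  0+1 = 1
  0+1 = 1
  0+1 = 1
  0+0 = 0
  1+1 = 0 carry 1
  0+1+1 = 0 carry 1
  0+0+1 = 1
  0+0 = 0
  1+1 = 0 carry 1
  1+1+1 = 1 carry 1
  0+0+1 = 1
  0+0 = 0
  1+1 = 0 carry 1
  final carry 1
Sum = 0b1001100100011110101000111010001111; now AND with 0b010111010001100010010111001111001:
  1001100100011110101000111010001111
& 0010111010001100010010111001111001
= 0000100000001100000000111000001001

0b100000001100000000111000001001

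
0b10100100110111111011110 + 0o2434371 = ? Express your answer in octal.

0b10100100110111111011110 = 0o24467736 in octal.
Add column by column in base 8, right to left:
  6+1 = 7
  3+7 = 2 carry 1
  7+3+1 = 3 carry 1
  7+4+1 = 4 carry 1
  6+3+1 = 2 carry 1
  4+4+1 = 1 carry 1
  4+2+1 = 7
  2+0 = 2

0o27124327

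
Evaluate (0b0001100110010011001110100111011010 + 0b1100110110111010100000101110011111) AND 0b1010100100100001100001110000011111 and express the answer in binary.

0b1010000100000001100001010000011001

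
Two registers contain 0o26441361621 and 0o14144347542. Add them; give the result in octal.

0o42605731363

Add column by column in base 8, right to left:
  1+2 = 3
  2+4 = 6
  6+5 = 3 carry 1
  1+7+1 = 1 carry 1
  6+4+1 = 3 carry 1
  3+3+1 = 7
  1+4 = 5
  4+4 = 0 carry 1
  4+1+1 = 6
  6+4 = 2 carry 1
  2+1+1 = 4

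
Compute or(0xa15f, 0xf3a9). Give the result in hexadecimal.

0xf3ff

OR each hex digit independently (no carries):
  a|f=f, 1|3=3, 5|a=f, f|9=f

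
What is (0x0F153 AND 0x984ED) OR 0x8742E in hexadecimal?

0x8F46F

0x0F153 AND 0x984ED = 0x08041.
Then OR with 0x8742E.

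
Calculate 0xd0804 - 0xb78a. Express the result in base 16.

Subtract column by column in base 16:
  4-a → a (borrow)
  0-8-1 → 7 (borrow)
  8-7-1 → 0
  0-b → 5 (borrow)
  d-0-1 → c

0xc507a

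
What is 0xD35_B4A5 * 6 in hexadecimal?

0x4F423BDE

Multiply each base-16 digit by 6, carrying:
  5×6 = 30 → write E carry 1
  A×6+1 = 61 → write D carry 3
  4×6+3 = 27 → write B carry 1
  B×6+1 = 67 → write 3 carry 4
  5×6+4 = 34 → write 2 carry 2
  3×6+2 = 20 → write 4 carry 1
  D×6+1 = 79 → write F carry 4
  remaining carry: 4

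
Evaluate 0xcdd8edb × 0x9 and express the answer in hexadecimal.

0x73ca05b3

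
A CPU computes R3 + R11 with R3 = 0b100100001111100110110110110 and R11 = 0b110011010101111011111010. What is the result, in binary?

0b101010101010010110010110000

Add column by column in base 2, right to left:
  0+0 = 0
  1+1 = 0 carry 1
  1+0+1 = 0 carry 1
  0+1+1 = 0 carry 1
  1+1+1 = 1 carry 1
  1+1+1 = 1 carry 1
  0+1+1 = 0 carry 1
  1+1+1 = 1 carry 1
  1+0+1 = 0 carry 1
  0+1+1 = 0 carry 1
  1+1+1 = 1 carry 1
  1+1+1 = 1 carry 1
  0+1+1 = 0 carry 1
  0+0+1 = 1
  1+1 = 0 carry 1
  1+0+1 = 0 carry 1
  1+1+1 = 1 carry 1
  1+0+1 = 0 carry 1
  1+1+1 = 1 carry 1
  0+1+1 = 0 carry 1
  0+0+1 = 1
  0+0 = 0
  0+1 = 1
  1+1 = 0 carry 1
  0+0+1 = 1
  0+0 = 0
  1+0 = 1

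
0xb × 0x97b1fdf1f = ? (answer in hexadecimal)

0x684a5e9655

Multiply each base-16 digit by 11, carrying:
  f×11 = 165 → write 5 carry 10
  1×11+10 = 21 → write 5 carry 1
  f×11+1 = 166 → write 6 carry 10
  d×11+10 = 153 → write 9 carry 9
  f×11+9 = 174 → write e carry 10
  1×11+10 = 21 → write 5 carry 1
  b×11+1 = 122 → write a carry 7
  7×11+7 = 84 → write 4 carry 5
  9×11+5 = 104 → write 8 carry 6
  remaining carry: 6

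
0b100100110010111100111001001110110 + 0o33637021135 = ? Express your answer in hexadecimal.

0x204da94d3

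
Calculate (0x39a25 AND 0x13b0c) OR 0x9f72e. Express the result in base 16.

0x39a25 AND 0x13b0c = 0x11a04.
Then OR with 0x9f72e.

0x9ff2e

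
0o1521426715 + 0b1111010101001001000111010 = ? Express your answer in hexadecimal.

0xF30C007

0o1521426715 = 0xD462DCD in hexadecimal.
0b1111010101001001000111010 = 0x1EA923A in hexadecimal.
Add column by column in base 16, right to left:
  D+A = 7 carry 1
  C+3+1 = 0 carry 1
  D+2+1 = 0 carry 1
  2+9+1 = C
  6+A = 0 carry 1
  4+E+1 = 3 carry 1
  D+1+1 = F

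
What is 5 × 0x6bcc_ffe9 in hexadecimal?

Multiply each base-16 digit by 5, carrying:
  9×5 = 45 → write d carry 2
  e×5+2 = 72 → write 8 carry 4
  f×5+4 = 79 → write f carry 4
  f×5+4 = 79 → write f carry 4
  c×5+4 = 64 → write 0 carry 4
  c×5+4 = 64 → write 0 carry 4
  b×5+4 = 59 → write b carry 3
  6×5+3 = 33 → write 1 carry 2
  remaining carry: 2

0x21b00ff8d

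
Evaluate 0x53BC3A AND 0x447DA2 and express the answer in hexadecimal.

AND each hex digit independently (no carries):
  5&4=4, 3&4=0, B&7=3, C&D=C, 3&A=2, A&2=2

0x403C22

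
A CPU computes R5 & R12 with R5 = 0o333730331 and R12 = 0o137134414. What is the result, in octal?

0o133130010

AND each oct digit independently (no carries):
  3&1=1, 3&3=3, 3&7=3, 7&1=1, 3&3=3, 0&4=0, 3&4=0, 3&1=1, 1&4=0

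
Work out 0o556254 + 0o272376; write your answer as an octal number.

0o1050652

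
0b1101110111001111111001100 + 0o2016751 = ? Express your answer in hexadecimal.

0b1101110111001111111001100 = 0x1bb9fcc in hexadecimal.
0o2016751 = 0x81de9 in hexadecimal.
Add column by column in base 16, right to left:
  c+9 = 5 carry 1
  c+e+1 = b carry 1
  f+d+1 = d carry 1
  9+1+1 = b
  b+8 = 3 carry 1
  b+0+1 = c
  1+0 = 1

0x1c3bdb5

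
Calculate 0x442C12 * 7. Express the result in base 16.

0x1DD347E

Multiply each base-16 digit by 7, carrying:
  2×7 = 14 → write E
  1×7 = 7 → write 7
  C×7 = 84 → write 4 carry 5
  2×7+5 = 19 → write 3 carry 1
  4×7+1 = 29 → write D carry 1
  4×7+1 = 29 → write D carry 1
  remaining carry: 1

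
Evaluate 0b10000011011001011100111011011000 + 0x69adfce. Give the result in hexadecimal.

0x8a00aea6

0b10000011011001011100111011011000 = 0x8365ced8 in hexadecimal.
Add column by column in base 16, right to left:
  8+e = 6 carry 1
  d+c+1 = a carry 1
  e+f+1 = e carry 1
  c+d+1 = a carry 1
  5+a+1 = 0 carry 1
  6+9+1 = 0 carry 1
  3+6+1 = a
  8+0 = 8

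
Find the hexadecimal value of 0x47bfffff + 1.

The trailing 5 digits are F (max in base 16), so adding 1 cascades: they roll to 0 and the next digit up increments.

0x47c00000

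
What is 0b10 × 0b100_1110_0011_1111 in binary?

0b1001110001111110

Multiply each base-2 digit by 2, carrying:
  1×2 = 2 → write 0 carry 1
  1×2+1 = 3 → write 1 carry 1
  1×2+1 = 3 → write 1 carry 1
  1×2+1 = 3 → write 1 carry 1
  1×2+1 = 3 → write 1 carry 1
  1×2+1 = 3 → write 1 carry 1
  0×2+1 = 1 → write 1
  0×2 = 0 → write 0
  0×2 = 0 → write 0
  1×2 = 2 → write 0 carry 1
  1×2+1 = 3 → write 1 carry 1
  1×2+1 = 3 → write 1 carry 1
  0×2+1 = 1 → write 1
  0×2 = 0 → write 0
  1×2 = 2 → write 0 carry 1
  remaining carry: 1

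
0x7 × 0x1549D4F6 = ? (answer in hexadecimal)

0x9504D2BA

Multiply each base-16 digit by 7, carrying:
  6×7 = 42 → write A carry 2
  F×7+2 = 107 → write B carry 6
  4×7+6 = 34 → write 2 carry 2
  D×7+2 = 93 → write D carry 5
  9×7+5 = 68 → write 4 carry 4
  4×7+4 = 32 → write 0 carry 2
  5×7+2 = 37 → write 5 carry 2
  1×7+2 = 9 → write 9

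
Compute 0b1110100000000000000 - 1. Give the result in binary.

The trailing 14 digits are 0, so subtracting 1 borrows through: they become 1 and the next digit up decrements.

0b1110011111111111111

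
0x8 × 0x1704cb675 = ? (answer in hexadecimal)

0xb8265b3a8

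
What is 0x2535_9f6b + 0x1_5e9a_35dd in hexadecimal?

Add column by column in base 16, right to left:
  b+d = 8 carry 1
  6+d+1 = 4 carry 1
  f+5+1 = 5 carry 1
  9+3+1 = d
  5+a = f
  3+9 = c
  5+e = 3 carry 1
  2+5+1 = 8
  0+1 = 1

0x183cfd548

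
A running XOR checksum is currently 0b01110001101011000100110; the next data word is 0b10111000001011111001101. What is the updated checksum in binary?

XOR bit by bit (1 where the bits differ):
  01110001101011000100110
^ 10111000001011111001101
= 11001001100000111101011

0b11001001100000111101011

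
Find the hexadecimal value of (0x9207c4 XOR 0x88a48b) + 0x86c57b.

0xa168ca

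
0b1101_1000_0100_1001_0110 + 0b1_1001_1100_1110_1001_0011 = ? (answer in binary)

0b1001110101001100101001

Add column by column in base 2, right to left:
  0+1 = 1
  1+1 = 0 carry 1
  1+0+1 = 0 carry 1
  0+0+1 = 1
  1+1 = 0 carry 1
  0+0+1 = 1
  0+0 = 0
  1+1 = 0 carry 1
  0+0+1 = 1
  0+1 = 1
  1+1 = 0 carry 1
  0+1+1 = 0 carry 1
  0+0+1 = 1
  0+0 = 0
  0+1 = 1
  1+1 = 0 carry 1
  1+1+1 = 1 carry 1
  0+0+1 = 1
  1+0 = 1
  1+1 = 0 carry 1
  0+1+1 = 0 carry 1
  final carry 1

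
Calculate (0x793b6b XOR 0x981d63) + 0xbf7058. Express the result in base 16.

0x1a09660

First 0x793b6b XOR 0x981d63 = 0xe12608.
Add column by column in base 16, right to left:
  8+8 = 0 carry 1
  0+5+1 = 6
  6+0 = 6
  2+7 = 9
  1+f = 0 carry 1
  e+b+1 = a carry 1
  final carry 1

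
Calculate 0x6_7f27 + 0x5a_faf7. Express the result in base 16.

Add column by column in base 16, right to left:
  7+7 = e
  2+f = 1 carry 1
  f+a+1 = a carry 1
  7+f+1 = 7 carry 1
  6+a+1 = 1 carry 1
  0+5+1 = 6

0x617a1e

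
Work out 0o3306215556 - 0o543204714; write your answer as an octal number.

Subtract column by column in base 8:
  6-4 → 2
  5-1 → 4
  5-7 → 6 (borrow)
  5-4-1 → 0
  1-0 → 1
  2-2 → 0
  6-3 → 3
  0-4 → 4 (borrow)
  3-5-1 → 5 (borrow)
  3-0-1 → 2

0o2543010642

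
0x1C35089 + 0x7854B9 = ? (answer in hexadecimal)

0x23BA542

Add column by column in base 16, right to left:
  9+9 = 2 carry 1
  8+B+1 = 4 carry 1
  0+4+1 = 5
  5+5 = A
  3+8 = B
  C+7 = 3 carry 1
  1+0+1 = 2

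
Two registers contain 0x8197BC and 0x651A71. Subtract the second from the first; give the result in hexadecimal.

0x1C7D4B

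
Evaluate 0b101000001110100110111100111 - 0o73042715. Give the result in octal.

0b101000001110100110111100111 = 0o501646747 in octal.
Subtract column by column in base 8:
  7-5 → 2
  4-1 → 3
  7-7 → 0
  6-2 → 4
  4-4 → 0
  6-0 → 6
  1-3 → 6 (borrow)
  0-7-1 → 0 (borrow)
  5-0-1 → 4

0o406604032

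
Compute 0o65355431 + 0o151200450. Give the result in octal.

0o236556101

Add column by column in base 8, right to left:
  1+0 = 1
  3+5 = 0 carry 1
  4+4+1 = 1 carry 1
  5+0+1 = 6
  5+0 = 5
  3+2 = 5
  5+1 = 6
  6+5 = 3 carry 1
  0+1+1 = 2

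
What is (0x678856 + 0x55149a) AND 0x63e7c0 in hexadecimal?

Add column by column in base 16, right to left:
  6+a = 0 carry 1
  5+9+1 = f
  8+4 = c
  8+1 = 9
  7+5 = c
  6+5 = b
Sum = 0xbc9cf0; now AND with 0x63e7c0:
  b&6=2, c&3=0, 9&e=8, c&7=4, f&c=c, 0&0=0

0x2084c0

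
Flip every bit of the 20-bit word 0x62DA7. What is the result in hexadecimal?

0x9D258

Each hex digit d becomes F−d:
  6→9, 2→D, D→2, A→5, 7→8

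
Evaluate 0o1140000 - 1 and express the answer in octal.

The trailing 4 digits are 0, so subtracting 1 borrows through: they become 7 and the next digit up decrements.

0o1137777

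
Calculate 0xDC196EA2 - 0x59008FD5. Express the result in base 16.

Subtract column by column in base 16:
  2-5 → D (borrow)
  A-D-1 → C (borrow)
  E-F-1 → E (borrow)
  6-8-1 → D (borrow)
  9-0-1 → 8
  1-0 → 1
  C-9 → 3
  D-5 → 8

0x8318DECD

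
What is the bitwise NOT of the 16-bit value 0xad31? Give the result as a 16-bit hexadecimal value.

0x52ce

Each hex digit d becomes f−d:
  a→5, d→2, 3→c, 1→e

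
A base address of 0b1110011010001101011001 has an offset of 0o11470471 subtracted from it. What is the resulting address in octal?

0o4631040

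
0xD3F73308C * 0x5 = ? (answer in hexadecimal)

0x423D3FF2BC

Multiply each base-16 digit by 5, carrying:
  C×5 = 60 → write C carry 3
  8×5+3 = 43 → write B carry 2
  0×5+2 = 2 → write 2
  3×5 = 15 → write F
  3×5 = 15 → write F
  7×5 = 35 → write 3 carry 2
  F×5+2 = 77 → write D carry 4
  3×5+4 = 19 → write 3 carry 1
  D×5+1 = 66 → write 2 carry 4
  remaining carry: 4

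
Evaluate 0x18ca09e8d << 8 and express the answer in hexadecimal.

0x18ca09e8d00

Shifting left by 8 bits = 2 hex digits: append 2 zeros.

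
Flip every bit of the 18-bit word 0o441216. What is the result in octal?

0o336561

Each oct digit d becomes 7−d:
  4→3, 4→3, 1→6, 2→5, 1→6, 6→1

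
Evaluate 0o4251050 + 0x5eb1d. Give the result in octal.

0o5636505

0x5eb1d = 0o1365435 in octal.
Add column by column in base 8, right to left:
  0+5 = 5
  5+3 = 0 carry 1
  0+4+1 = 5
  1+5 = 6
  5+6 = 3 carry 1
  2+3+1 = 6
  4+1 = 5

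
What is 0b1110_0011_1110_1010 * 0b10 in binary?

Multiply each base-2 digit by 2, carrying:
  0×2 = 0 → write 0
  1×2 = 2 → write 0 carry 1
  0×2+1 = 1 → write 1
  1×2 = 2 → write 0 carry 1
  0×2+1 = 1 → write 1
  1×2 = 2 → write 0 carry 1
  1×2+1 = 3 → write 1 carry 1
  1×2+1 = 3 → write 1 carry 1
  1×2+1 = 3 → write 1 carry 1
  1×2+1 = 3 → write 1 carry 1
  0×2+1 = 1 → write 1
  0×2 = 0 → write 0
  0×2 = 0 → write 0
  1×2 = 2 → write 0 carry 1
  1×2+1 = 3 → write 1 carry 1
  1×2+1 = 3 → write 1 carry 1
  remaining carry: 1

0b11100011111010100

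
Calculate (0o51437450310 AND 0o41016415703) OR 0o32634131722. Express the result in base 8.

0o73636531722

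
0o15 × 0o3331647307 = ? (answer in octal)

0o54417600033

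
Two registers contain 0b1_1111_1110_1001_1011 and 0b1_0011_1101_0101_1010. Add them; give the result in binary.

Add column by column in base 2, right to left:
  1+0 = 1
  1+1 = 0 carry 1
  0+0+1 = 1
  1+1 = 0 carry 1
  1+1+1 = 1 carry 1
  0+0+1 = 1
  0+1 = 1
  1+0 = 1
  0+1 = 1
  1+0 = 1
  1+1 = 0 carry 1
  1+1+1 = 1 carry 1
  1+1+1 = 1 carry 1
  1+1+1 = 1 carry 1
  1+0+1 = 0 carry 1
  1+0+1 = 0 carry 1
  1+1+1 = 1 carry 1
  final carry 1

0b110011101111110101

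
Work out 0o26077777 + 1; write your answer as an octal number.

0o26100000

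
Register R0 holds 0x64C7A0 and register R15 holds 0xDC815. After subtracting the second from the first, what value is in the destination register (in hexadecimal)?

0x56FF8B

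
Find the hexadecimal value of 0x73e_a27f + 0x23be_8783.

Add column by column in base 16, right to left:
  f+3 = 2 carry 1
  7+8+1 = 0 carry 1
  2+7+1 = a
  a+8 = 2 carry 1
  e+e+1 = d carry 1
  3+b+1 = f
  7+3 = a
  0+2 = 2

0x2afd2a02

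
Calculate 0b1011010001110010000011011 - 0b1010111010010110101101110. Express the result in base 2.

0b10111011011010101101

Subtract column by column in base 2:
  1-0 → 1
  1-1 → 0
  0-1 → 1 (borrow)
  1-1-1 → 1 (borrow)
  1-0-1 → 0
  0-1 → 1 (borrow)
  0-1-1 → 0 (borrow)
  0-0-1 → 1 (borrow)
  0-1-1 → 0 (borrow)
  0-0-1 → 1 (borrow)
  1-1-1 → 1 (borrow)
  0-1-1 → 0 (borrow)
  0-0-1 → 1 (borrow)
  1-1-1 → 1 (borrow)
  1-0-1 → 0
  1-0 → 1
  0-1 → 1 (borrow)
  0-0-1 → 1 (borrow)
  0-1-1 → 0 (borrow)
  1-1-1 → 1 (borrow)
  0-1-1 → 0 (borrow)
  1-0-1 → 0
  1-1 → 0
  0-0 → 0
  1-1 → 0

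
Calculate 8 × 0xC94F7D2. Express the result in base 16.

0x64A7BE90

Multiply each base-16 digit by 8, carrying:
  2×8 = 16 → write 0 carry 1
  D×8+1 = 105 → write 9 carry 6
  7×8+6 = 62 → write E carry 3
  F×8+3 = 123 → write B carry 7
  4×8+7 = 39 → write 7 carry 2
  9×8+2 = 74 → write A carry 4
  C×8+4 = 100 → write 4 carry 6
  remaining carry: 6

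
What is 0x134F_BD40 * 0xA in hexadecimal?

0xC11D6480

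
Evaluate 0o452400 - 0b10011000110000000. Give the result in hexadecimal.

0x12380

0o452400 = 0x25500 in hexadecimal.
0b10011000110000000 = 0x13180 in hexadecimal.
Subtract column by column in base 16:
  0-0 → 0
  0-8 → 8 (borrow)
  5-1-1 → 3
  5-3 → 2
  2-1 → 1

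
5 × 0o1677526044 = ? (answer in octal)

Multiply each base-8 digit by 5, carrying:
  4×5 = 20 → write 4 carry 2
  4×5+2 = 22 → write 6 carry 2
  0×5+2 = 2 → write 2
  6×5 = 30 → write 6 carry 3
  2×5+3 = 13 → write 5 carry 1
  5×5+1 = 26 → write 2 carry 3
  7×5+3 = 38 → write 6 carry 4
  7×5+4 = 39 → write 7 carry 4
  6×5+4 = 34 → write 2 carry 4
  1×5+4 = 9 → write 1 carry 1
  remaining carry: 1

0o11276256264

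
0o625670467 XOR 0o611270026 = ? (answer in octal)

XOR each oct digit independently (no carries):
  6^6=0, 2^1=3, 5^1=4, 6^2=4, 7^7=0, 0^0=0, 4^0=4, 6^2=4, 7^6=1

0o034400441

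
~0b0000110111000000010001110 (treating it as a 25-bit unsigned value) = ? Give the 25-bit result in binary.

0b1111001000111111101110001

Invert each bit: 0000110111000000010001110 → 1111001000111111101110001.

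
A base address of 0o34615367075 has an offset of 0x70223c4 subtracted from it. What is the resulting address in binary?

0o34615367075 = 0b11100110001101011110111000111101 in binary.
0x70223c4 = 0b111000000100010001111000100 in binary.
Subtract column by column in base 2:
  1-0 → 1
  0-0 → 0
  1-1 → 0
  1-0 → 1
  1-0 → 1
  1-0 → 1
  0-1 → 1 (borrow)
  0-1-1 → 0 (borrow)
  0-1-1 → 0 (borrow)
  1-1-1 → 1 (borrow)
  1-0-1 → 0
  1-0 → 1
  0-0 → 0
  1-1 → 0
  1-0 → 1
  1-0 → 1
  1-0 → 1
  0-1 → 1 (borrow)
  1-0-1 → 0
  0-0 → 0
  1-0 → 1
  1-0 → 1
  0-0 → 0
  0-0 → 0
  0-1 → 1 (borrow)
  1-1-1 → 1 (borrow)
  1-1-1 → 1 (borrow)
  0-0-1 → 1 (borrow)
  0-0-1 → 1 (borrow)
  1-0-1 → 0
  1-0 → 1
  1-0 → 1

0b11011111001100111100101001111001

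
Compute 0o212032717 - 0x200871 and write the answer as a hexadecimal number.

0x2082D5E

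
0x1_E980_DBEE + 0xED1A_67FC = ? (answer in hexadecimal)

0x2D69B43EA

Add column by column in base 16, right to left:
  E+C = A carry 1
  E+F+1 = E carry 1
  B+7+1 = 3 carry 1
  D+6+1 = 4 carry 1
  0+A+1 = B
  8+1 = 9
  9+D = 6 carry 1
  E+E+1 = D carry 1
  1+0+1 = 2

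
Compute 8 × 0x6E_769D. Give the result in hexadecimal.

0x373B4E8

Multiply each base-16 digit by 8, carrying:
  D×8 = 104 → write 8 carry 6
  9×8+6 = 78 → write E carry 4
  6×8+4 = 52 → write 4 carry 3
  7×8+3 = 59 → write B carry 3
  E×8+3 = 115 → write 3 carry 7
  6×8+7 = 55 → write 7 carry 3
  remaining carry: 3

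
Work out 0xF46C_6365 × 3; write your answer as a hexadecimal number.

0x2DD452A2F

Multiply each base-16 digit by 3, carrying:
  5×3 = 15 → write F
  6×3 = 18 → write 2 carry 1
  3×3+1 = 10 → write A
  6×3 = 18 → write 2 carry 1
  C×3+1 = 37 → write 5 carry 2
  6×3+2 = 20 → write 4 carry 1
  4×3+1 = 13 → write D
  F×3 = 45 → write D carry 2
  remaining carry: 2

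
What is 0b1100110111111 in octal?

Group the bits in threes: 001 100 110 111 111 → 14677.

0o14677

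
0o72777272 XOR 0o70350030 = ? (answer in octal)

0o02427242

XOR each oct digit independently (no carries):
  7^7=0, 2^0=2, 7^3=4, 7^5=2, 7^0=7, 2^0=2, 7^3=4, 2^0=2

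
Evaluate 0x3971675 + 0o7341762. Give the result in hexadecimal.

0o7341762 = 0x1DC3F2 in hexadecimal.
Add column by column in base 16, right to left:
  5+2 = 7
  7+F = 6 carry 1
  6+3+1 = A
  1+C = D
  7+D = 4 carry 1
  9+1+1 = B
  3+0 = 3

0x3B4DA67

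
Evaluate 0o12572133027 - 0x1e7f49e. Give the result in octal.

0o12400140571

0x1e7f49e = 0o171772236 in octal.
Subtract column by column in base 8:
  7-6 → 1
  2-3 → 7 (borrow)
  0-2-1 → 5 (borrow)
  3-2-1 → 0
  3-7 → 4 (borrow)
  1-7-1 → 1 (borrow)
  2-1-1 → 0
  7-7 → 0
  5-1 → 4
  2-0 → 2
  1-0 → 1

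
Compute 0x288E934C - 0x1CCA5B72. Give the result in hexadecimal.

0xBC437DA

Subtract column by column in base 16:
  C-2 → A
  4-7 → D (borrow)
  3-B-1 → 7 (borrow)
  9-5-1 → 3
  E-A → 4
  8-C → C (borrow)
  8-C-1 → B (borrow)
  2-1-1 → 0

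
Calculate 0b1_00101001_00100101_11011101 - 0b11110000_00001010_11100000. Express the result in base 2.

Subtract column by column in base 2:
  1-0 → 1
  0-0 → 0
  1-0 → 1
  1-0 → 1
  1-0 → 1
  0-1 → 1 (borrow)
  1-1-1 → 1 (borrow)
  1-1-1 → 1 (borrow)
  1-0-1 → 0
  0-1 → 1 (borrow)
  1-0-1 → 0
  0-1 → 1 (borrow)
  0-0-1 → 1 (borrow)
  1-0-1 → 0
  0-0 → 0
  0-0 → 0
  1-0 → 1
  0-0 → 0
  0-0 → 0
  1-0 → 1
  0-1 → 1 (borrow)
  1-1-1 → 1 (borrow)
  0-1-1 → 0 (borrow)
  0-1-1 → 0 (borrow)
  1-0-1 → 0

0b1110010001101011111101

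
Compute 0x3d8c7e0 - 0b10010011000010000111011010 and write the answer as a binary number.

0x3d8c7e0 = 0b11110110001100011111100000 in binary.
Subtract column by column in base 2:
  0-0 → 0
  0-1 → 1 (borrow)
  0-0-1 → 1 (borrow)
  0-1-1 → 0 (borrow)
  0-1-1 → 0 (borrow)
  1-0-1 → 0
  1-1 → 0
  1-1 → 0
  1-1 → 0
  1-0 → 1
  1-0 → 1
  0-0 → 0
  0-0 → 0
  0-1 → 1 (borrow)
  1-0-1 → 0
  1-0 → 1
  0-0 → 0
  0-0 → 0
  0-1 → 1 (borrow)
  1-1-1 → 1 (borrow)
  1-0-1 → 0
  0-0 → 0
  1-1 → 0
  1-0 → 1
  1-0 → 1
  1-1 → 0

0b1100011001010011000000110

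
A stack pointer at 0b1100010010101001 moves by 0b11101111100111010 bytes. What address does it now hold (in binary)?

0b101010001111100011

Add column by column in base 2, right to left:
  1+0 = 1
  0+1 = 1
  0+0 = 0
  1+1 = 0 carry 1
  0+1+1 = 0 carry 1
  1+1+1 = 1 carry 1
  0+0+1 = 1
  1+0 = 1
  0+1 = 1
  0+1 = 1
  1+1 = 0 carry 1
  0+1+1 = 0 carry 1
  0+1+1 = 0 carry 1
  0+0+1 = 1
  1+1 = 0 carry 1
  1+1+1 = 1 carry 1
  0+1+1 = 0 carry 1
  final carry 1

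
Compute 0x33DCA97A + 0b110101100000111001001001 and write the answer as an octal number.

0x33DCA97A = 0o6367124572 in octal.
0b110101100000111001001001 = 0o65407111 in octal.
Add column by column in base 8, right to left:
  2+1 = 3
  7+1 = 0 carry 1
  5+1+1 = 7
  4+7 = 3 carry 1
  2+0+1 = 3
  1+4 = 5
  7+5 = 4 carry 1
  6+6+1 = 5 carry 1
  3+0+1 = 4
  6+0 = 6

0o6454533703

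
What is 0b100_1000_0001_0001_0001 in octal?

0o1100421

Group the bits in threes: 001 001 000 000 100 010 001 → 1100421.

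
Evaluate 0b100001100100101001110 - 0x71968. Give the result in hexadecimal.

0b100001100100101001110 = 0x10C94E in hexadecimal.
Subtract column by column in base 16:
  E-8 → 6
  4-6 → E (borrow)
  9-9-1 → F (borrow)
  C-1-1 → A
  0-7 → 9 (borrow)
  1-0-1 → 0

0x9AFE6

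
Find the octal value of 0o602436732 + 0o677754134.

0o1502413066

Add column by column in base 8, right to left:
  2+4 = 6
  3+3 = 6
  7+1 = 0 carry 1
  6+4+1 = 3 carry 1
  3+5+1 = 1 carry 1
  4+7+1 = 4 carry 1
  2+7+1 = 2 carry 1
  0+7+1 = 0 carry 1
  6+6+1 = 5 carry 1
  final carry 1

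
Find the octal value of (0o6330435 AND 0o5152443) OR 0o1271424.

0o6330435 AND 0o5152443 = 0o4110401.
Then OR with 0o1271424.

0o5371425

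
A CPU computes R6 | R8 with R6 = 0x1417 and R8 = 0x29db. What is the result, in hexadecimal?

0x3ddf

OR each hex digit independently (no carries):
  1|2=3, 4|9=d, 1|d=d, 7|b=f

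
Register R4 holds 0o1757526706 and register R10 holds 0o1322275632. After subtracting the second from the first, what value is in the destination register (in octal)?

0o435231054

Subtract column by column in base 8:
  6-2 → 4
  0-3 → 5 (borrow)
  7-6-1 → 0
  6-5 → 1
  2-7 → 3 (borrow)
  5-2-1 → 2
  7-2 → 5
  5-2 → 3
  7-3 → 4
  1-1 → 0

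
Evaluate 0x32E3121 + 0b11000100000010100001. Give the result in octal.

0o316470702

0x32E3121 = 0o313430441 in octal.
0b11000100000010100001 = 0o3040241 in octal.
Add column by column in base 8, right to left:
  1+1 = 2
  4+4 = 0 carry 1
  4+2+1 = 7
  0+0 = 0
  3+4 = 7
  4+0 = 4
  3+3 = 6
  1+0 = 1
  3+0 = 3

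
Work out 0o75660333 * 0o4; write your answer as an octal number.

Multiply each base-8 digit by 4, carrying:
  3×4 = 12 → write 4 carry 1
  3×4+1 = 13 → write 5 carry 1
  3×4+1 = 13 → write 5 carry 1
  0×4+1 = 1 → write 1
  6×4 = 24 → write 0 carry 3
  6×4+3 = 27 → write 3 carry 3
  5×4+3 = 23 → write 7 carry 2
  7×4+2 = 30 → write 6 carry 3
  remaining carry: 3

0o367301554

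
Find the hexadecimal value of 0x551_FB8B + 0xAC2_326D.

0x10142DF8

Add column by column in base 16, right to left:
  B+D = 8 carry 1
  8+6+1 = F
  B+2 = D
  F+3 = 2 carry 1
  1+2+1 = 4
  5+C = 1 carry 1
  5+A+1 = 0 carry 1
  final carry 1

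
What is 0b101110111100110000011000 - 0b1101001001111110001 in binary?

0b101101010011100000100111

Subtract column by column in base 2:
  0-1 → 1 (borrow)
  0-0-1 → 1 (borrow)
  0-0-1 → 1 (borrow)
  1-0-1 → 0
  1-1 → 0
  0-1 → 1 (borrow)
  0-1-1 → 0 (borrow)
  0-1-1 → 0 (borrow)
  0-1-1 → 0 (borrow)
  0-1-1 → 0 (borrow)
  1-0-1 → 0
  1-0 → 1
  0-1 → 1 (borrow)
  0-0-1 → 1 (borrow)
  1-0-1 → 0
  1-1 → 0
  1-0 → 1
  1-1 → 0
  0-1 → 1 (borrow)
  1-0-1 → 0
  1-0 → 1
  1-0 → 1
  0-0 → 0
  1-0 → 1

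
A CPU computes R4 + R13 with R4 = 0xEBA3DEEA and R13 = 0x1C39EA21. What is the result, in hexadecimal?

0x107DDC90B

Add column by column in base 16, right to left:
  A+1 = B
  E+2 = 0 carry 1
  E+A+1 = 9 carry 1
  D+E+1 = C carry 1
  3+9+1 = D
  A+3 = D
  B+C = 7 carry 1
  E+1+1 = 0 carry 1
  final carry 1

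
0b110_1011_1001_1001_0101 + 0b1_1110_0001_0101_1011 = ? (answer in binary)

0b10001001101011110000

Add column by column in base 2, right to left:
  1+1 = 0 carry 1
  0+1+1 = 0 carry 1
  1+0+1 = 0 carry 1
  0+1+1 = 0 carry 1
  1+1+1 = 1 carry 1
  0+0+1 = 1
  0+1 = 1
  1+0 = 1
  1+1 = 0 carry 1
  0+0+1 = 1
  0+0 = 0
  1+0 = 1
  1+0 = 1
  1+1 = 0 carry 1
  0+1+1 = 0 carry 1
  1+1+1 = 1 carry 1
  0+1+1 = 0 carry 1
  1+0+1 = 0 carry 1
  1+0+1 = 0 carry 1
  final carry 1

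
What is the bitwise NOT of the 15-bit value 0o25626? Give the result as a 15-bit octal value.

Each oct digit d becomes 7−d:
  2→5, 5→2, 6→1, 2→5, 6→1

0o52151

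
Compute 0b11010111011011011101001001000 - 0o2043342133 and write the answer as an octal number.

0b11010111011011011101001001000 = 0o3273335110 in octal.
Subtract column by column in base 8:
  0-3 → 5 (borrow)
  1-3-1 → 5 (borrow)
  1-1-1 → 7 (borrow)
  5-2-1 → 2
  3-4 → 7 (borrow)
  3-3-1 → 7 (borrow)
  3-3-1 → 7 (borrow)
  7-4-1 → 2
  2-0 → 2
  3-2 → 1

0o1227772755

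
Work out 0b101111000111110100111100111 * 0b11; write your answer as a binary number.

Multiply each base-2 digit by 3, carrying:
  1×3 = 3 → write 1 carry 1
  1×3+1 = 4 → write 0 carry 2
  1×3+2 = 5 → write 1 carry 2
  0×3+2 = 2 → write 0 carry 1
  0×3+1 = 1 → write 1
  1×3 = 3 → write 1 carry 1
  1×3+1 = 4 → write 0 carry 2
  1×3+2 = 5 → write 1 carry 2
  1×3+2 = 5 → write 1 carry 2
  0×3+2 = 2 → write 0 carry 1
  0×3+1 = 1 → write 1
  1×3 = 3 → write 1 carry 1
  0×3+1 = 1 → write 1
  1×3 = 3 → write 1 carry 1
  1×3+1 = 4 → write 0 carry 2
  1×3+2 = 5 → write 1 carry 2
  1×3+2 = 5 → write 1 carry 2
  1×3+2 = 5 → write 1 carry 2
  0×3+2 = 2 → write 0 carry 1
  0×3+1 = 1 → write 1
  0×3 = 0 → write 0
  1×3 = 3 → write 1 carry 1
  1×3+1 = 4 → write 0 carry 2
  1×3+2 = 5 → write 1 carry 2
  1×3+2 = 5 → write 1 carry 2
  0×3+2 = 2 → write 0 carry 1
  1×3+1 = 4 → write 0 carry 2
  remaining carry: 10

0b10001101010111011110110110101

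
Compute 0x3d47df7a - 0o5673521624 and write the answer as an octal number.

0o1626235746

0x3d47df7a = 0o7521757572 in octal.
Subtract column by column in base 8:
  2-4 → 6 (borrow)
  7-2-1 → 4
  5-6 → 7 (borrow)
  7-1-1 → 5
  5-2 → 3
  7-5 → 2
  1-3 → 6 (borrow)
  2-7-1 → 2 (borrow)
  5-6-1 → 6 (borrow)
  7-5-1 → 1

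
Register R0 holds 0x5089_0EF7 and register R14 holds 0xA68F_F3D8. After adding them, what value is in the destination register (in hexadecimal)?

Add column by column in base 16, right to left:
  7+8 = F
  F+D = C carry 1
  E+3+1 = 2 carry 1
  0+F+1 = 0 carry 1
  9+F+1 = 9 carry 1
  8+8+1 = 1 carry 1
  0+6+1 = 7
  5+A = F

0xF71902CF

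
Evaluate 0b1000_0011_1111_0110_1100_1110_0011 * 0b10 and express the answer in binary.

0b10000011111101101100111000110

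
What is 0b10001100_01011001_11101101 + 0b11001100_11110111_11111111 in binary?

0b1010110010101000111101100

Add column by column in base 2, right to left:
  1+1 = 0 carry 1
  0+1+1 = 0 carry 1
  1+1+1 = 1 carry 1
  1+1+1 = 1 carry 1
  0+1+1 = 0 carry 1
  1+1+1 = 1 carry 1
  1+1+1 = 1 carry 1
  1+1+1 = 1 carry 1
  1+1+1 = 1 carry 1
  0+1+1 = 0 carry 1
  0+1+1 = 0 carry 1
  1+0+1 = 0 carry 1
  1+1+1 = 1 carry 1
  0+1+1 = 0 carry 1
  1+1+1 = 1 carry 1
  0+1+1 = 0 carry 1
  0+0+1 = 1
  0+0 = 0
  1+1 = 0 carry 1
  1+1+1 = 1 carry 1
  0+0+1 = 1
  0+0 = 0
  0+1 = 1
  1+1 = 0 carry 1
  final carry 1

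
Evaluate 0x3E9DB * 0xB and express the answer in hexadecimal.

0x2B0C69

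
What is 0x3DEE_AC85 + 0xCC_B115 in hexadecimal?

0x3EBB5D9A

Add column by column in base 16, right to left:
  5+5 = A
  8+1 = 9
  C+1 = D
  A+B = 5 carry 1
  E+C+1 = B carry 1
  E+C+1 = B carry 1
  D+0+1 = E
  3+0 = 3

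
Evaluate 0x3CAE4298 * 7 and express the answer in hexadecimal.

0x1A8C3D228

Multiply each base-16 digit by 7, carrying:
  8×7 = 56 → write 8 carry 3
  9×7+3 = 66 → write 2 carry 4
  2×7+4 = 18 → write 2 carry 1
  4×7+1 = 29 → write D carry 1
  E×7+1 = 99 → write 3 carry 6
  A×7+6 = 76 → write C carry 4
  C×7+4 = 88 → write 8 carry 5
  3×7+5 = 26 → write A carry 1
  remaining carry: 1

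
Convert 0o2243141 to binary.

0b10010100011001100001

Each octal digit is 3 bits: 2=010 2=010 4=100 3=011 1=001 4=100 1=001.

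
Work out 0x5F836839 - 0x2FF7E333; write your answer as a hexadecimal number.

0x2F8B8506

Subtract column by column in base 16:
  9-3 → 6
  3-3 → 0
  8-3 → 5
  6-E → 8 (borrow)
  3-7-1 → B (borrow)
  8-F-1 → 8 (borrow)
  F-F-1 → F (borrow)
  5-2-1 → 2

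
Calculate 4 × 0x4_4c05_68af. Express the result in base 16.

0x113015a2bc

Multiply each base-16 digit by 4, carrying:
  f×4 = 60 → write c carry 3
  a×4+3 = 43 → write b carry 2
  8×4+2 = 34 → write 2 carry 2
  6×4+2 = 26 → write a carry 1
  5×4+1 = 21 → write 5 carry 1
  0×4+1 = 1 → write 1
  c×4 = 48 → write 0 carry 3
  4×4+3 = 19 → write 3 carry 1
  4×4+1 = 17 → write 1 carry 1
  remaining carry: 1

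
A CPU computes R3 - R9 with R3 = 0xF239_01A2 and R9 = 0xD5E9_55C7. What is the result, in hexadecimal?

0x1C4FABDB

Subtract column by column in base 16:
  2-7 → B (borrow)
  A-C-1 → D (borrow)
  1-5-1 → B (borrow)
  0-5-1 → A (borrow)
  9-9-1 → F (borrow)
  3-E-1 → 4 (borrow)
  2-5-1 → C (borrow)
  F-D-1 → 1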